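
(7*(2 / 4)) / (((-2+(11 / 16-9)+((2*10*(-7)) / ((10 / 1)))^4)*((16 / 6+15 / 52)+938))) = 8736 / 90200519399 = 0.00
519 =519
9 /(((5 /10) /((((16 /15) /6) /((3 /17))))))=272 /15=18.13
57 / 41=1.39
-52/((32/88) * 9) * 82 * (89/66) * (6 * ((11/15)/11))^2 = -189748/675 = -281.11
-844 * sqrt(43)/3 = -1844.83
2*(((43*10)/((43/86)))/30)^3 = 1272112/27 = 47115.26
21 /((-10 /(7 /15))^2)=343 /7500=0.05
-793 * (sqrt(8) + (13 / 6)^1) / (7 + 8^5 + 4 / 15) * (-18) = 2.18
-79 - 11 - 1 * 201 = -291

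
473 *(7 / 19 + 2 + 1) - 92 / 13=391788 / 247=1586.19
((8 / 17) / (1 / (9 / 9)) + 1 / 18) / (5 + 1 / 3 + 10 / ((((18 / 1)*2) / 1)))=161 / 1717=0.09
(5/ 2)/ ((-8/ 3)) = -15/ 16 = -0.94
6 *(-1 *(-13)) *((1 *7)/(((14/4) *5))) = 156/5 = 31.20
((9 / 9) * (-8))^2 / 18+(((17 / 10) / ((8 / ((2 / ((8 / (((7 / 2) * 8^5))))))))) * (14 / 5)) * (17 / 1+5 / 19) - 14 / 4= 2518032859 / 8550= 294506.77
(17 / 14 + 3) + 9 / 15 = 337 / 70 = 4.81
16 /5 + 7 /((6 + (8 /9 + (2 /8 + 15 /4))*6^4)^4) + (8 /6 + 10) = 16793536001403173 /1155518532206640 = 14.53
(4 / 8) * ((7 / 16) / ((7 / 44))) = 1.38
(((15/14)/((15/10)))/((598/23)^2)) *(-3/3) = -5/4732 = -0.00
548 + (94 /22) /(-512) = 3086289 /5632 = 547.99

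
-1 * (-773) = 773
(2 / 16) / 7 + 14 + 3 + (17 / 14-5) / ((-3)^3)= 25943 / 1512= 17.16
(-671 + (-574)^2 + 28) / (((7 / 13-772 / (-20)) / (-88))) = -78371865 / 106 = -739357.22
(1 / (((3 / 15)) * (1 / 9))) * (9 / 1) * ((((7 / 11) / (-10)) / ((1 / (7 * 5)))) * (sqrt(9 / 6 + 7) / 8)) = -19845 * sqrt(34) / 352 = -328.74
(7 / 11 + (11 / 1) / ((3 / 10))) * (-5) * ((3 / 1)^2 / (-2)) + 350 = 26165 / 22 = 1189.32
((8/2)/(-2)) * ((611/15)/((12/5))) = -611/18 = -33.94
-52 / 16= -13 / 4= -3.25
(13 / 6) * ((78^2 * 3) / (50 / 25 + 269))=39546 / 271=145.93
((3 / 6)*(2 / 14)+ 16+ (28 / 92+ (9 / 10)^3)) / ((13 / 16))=21.05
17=17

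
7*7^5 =117649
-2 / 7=-0.29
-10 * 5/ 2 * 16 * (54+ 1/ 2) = -21800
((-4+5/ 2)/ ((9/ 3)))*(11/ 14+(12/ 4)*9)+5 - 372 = -10665/ 28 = -380.89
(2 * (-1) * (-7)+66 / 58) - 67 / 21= 7276 / 609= 11.95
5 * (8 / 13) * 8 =320 / 13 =24.62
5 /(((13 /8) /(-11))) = -440 /13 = -33.85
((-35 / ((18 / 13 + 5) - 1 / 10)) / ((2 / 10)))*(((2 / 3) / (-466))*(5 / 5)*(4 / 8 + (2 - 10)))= -0.30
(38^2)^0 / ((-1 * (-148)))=1 / 148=0.01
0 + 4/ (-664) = -1/ 166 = -0.01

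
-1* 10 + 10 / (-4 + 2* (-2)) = -45 / 4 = -11.25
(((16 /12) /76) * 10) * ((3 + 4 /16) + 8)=75 /38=1.97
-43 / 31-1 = -74 / 31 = -2.39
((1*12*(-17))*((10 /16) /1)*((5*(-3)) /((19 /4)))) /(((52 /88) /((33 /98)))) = 2776950 /12103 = 229.44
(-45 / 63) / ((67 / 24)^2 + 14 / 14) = -576 / 7091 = -0.08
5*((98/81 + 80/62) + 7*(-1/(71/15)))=910415/178281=5.11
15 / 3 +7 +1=13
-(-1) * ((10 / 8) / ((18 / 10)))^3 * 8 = 15625 / 5832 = 2.68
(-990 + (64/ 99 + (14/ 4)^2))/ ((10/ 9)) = -386933/ 440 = -879.39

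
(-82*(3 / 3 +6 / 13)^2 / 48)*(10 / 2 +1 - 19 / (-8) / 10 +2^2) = -310821 / 8320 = -37.36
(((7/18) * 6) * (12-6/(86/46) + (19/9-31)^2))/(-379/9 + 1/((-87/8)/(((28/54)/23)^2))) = -2838964560894/60753050735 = -46.73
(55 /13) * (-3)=-165 /13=-12.69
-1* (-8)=8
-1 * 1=-1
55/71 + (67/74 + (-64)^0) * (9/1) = 94169/5254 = 17.92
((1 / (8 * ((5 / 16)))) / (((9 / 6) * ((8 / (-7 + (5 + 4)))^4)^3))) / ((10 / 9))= 3 / 209715200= 0.00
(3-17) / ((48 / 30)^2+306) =-25 / 551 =-0.05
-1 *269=-269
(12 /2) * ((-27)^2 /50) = 2187 /25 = 87.48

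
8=8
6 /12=1 /2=0.50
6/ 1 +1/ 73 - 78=-71.99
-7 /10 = -0.70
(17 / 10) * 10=17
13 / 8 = 1.62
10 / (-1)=-10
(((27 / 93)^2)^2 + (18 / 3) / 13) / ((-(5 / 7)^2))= -275694531 / 300144325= -0.92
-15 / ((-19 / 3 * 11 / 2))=90 / 209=0.43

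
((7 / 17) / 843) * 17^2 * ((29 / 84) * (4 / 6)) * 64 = 15776 / 7587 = 2.08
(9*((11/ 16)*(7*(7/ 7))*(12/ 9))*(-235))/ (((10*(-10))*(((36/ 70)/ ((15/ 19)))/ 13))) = 1646645/ 608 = 2708.30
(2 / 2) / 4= 0.25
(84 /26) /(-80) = -0.04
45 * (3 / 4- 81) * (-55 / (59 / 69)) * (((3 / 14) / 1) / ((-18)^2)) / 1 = 153.63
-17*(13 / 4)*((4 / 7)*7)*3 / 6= -221 / 2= -110.50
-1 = -1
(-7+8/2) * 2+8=2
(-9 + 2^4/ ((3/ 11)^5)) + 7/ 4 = 10300217/ 972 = 10596.93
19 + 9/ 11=218/ 11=19.82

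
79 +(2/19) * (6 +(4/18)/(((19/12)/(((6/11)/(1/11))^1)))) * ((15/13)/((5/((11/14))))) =199963/2527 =79.13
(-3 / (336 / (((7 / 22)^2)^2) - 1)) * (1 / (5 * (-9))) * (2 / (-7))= -0.00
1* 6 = 6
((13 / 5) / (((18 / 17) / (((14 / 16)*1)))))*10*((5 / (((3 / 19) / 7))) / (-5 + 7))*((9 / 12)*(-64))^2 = 16460080 / 3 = 5486693.33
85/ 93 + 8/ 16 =263/ 186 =1.41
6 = 6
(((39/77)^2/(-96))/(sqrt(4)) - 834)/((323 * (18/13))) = -457118727/245128576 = -1.86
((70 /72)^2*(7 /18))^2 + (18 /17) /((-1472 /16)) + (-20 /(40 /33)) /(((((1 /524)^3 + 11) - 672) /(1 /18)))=2529430065997834175929 /20236112777601961731072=0.12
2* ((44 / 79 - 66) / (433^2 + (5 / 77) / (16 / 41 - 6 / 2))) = -42595630 / 61016505807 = -0.00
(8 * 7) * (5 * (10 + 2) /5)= 672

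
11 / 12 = 0.92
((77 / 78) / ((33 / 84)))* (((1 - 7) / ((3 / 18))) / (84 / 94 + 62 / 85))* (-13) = 1174530 / 1621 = 724.57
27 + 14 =41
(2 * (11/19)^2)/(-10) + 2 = 3489/1805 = 1.93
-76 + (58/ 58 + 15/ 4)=-285/ 4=-71.25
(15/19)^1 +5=5.79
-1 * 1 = -1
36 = 36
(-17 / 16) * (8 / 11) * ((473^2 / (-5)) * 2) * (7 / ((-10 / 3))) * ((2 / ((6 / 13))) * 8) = -125857732 / 25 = -5034309.28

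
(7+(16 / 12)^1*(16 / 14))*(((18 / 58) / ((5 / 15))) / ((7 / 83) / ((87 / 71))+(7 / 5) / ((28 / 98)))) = 4011390 / 2511593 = 1.60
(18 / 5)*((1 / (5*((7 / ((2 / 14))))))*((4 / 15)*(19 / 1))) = 0.07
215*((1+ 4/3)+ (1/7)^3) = 516860/1029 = 502.29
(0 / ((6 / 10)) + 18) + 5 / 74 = 1337 / 74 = 18.07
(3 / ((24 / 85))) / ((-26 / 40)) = -425 / 26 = -16.35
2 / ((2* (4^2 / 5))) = 5 / 16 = 0.31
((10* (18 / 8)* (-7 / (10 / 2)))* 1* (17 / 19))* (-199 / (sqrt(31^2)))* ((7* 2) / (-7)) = -213129 / 589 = -361.85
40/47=0.85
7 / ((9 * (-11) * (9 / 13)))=-91 / 891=-0.10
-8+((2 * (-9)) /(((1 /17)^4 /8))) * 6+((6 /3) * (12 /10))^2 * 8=-1804052648 /25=-72162105.92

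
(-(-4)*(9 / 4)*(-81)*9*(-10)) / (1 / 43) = 2821230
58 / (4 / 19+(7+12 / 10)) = 6.90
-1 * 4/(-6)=2/3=0.67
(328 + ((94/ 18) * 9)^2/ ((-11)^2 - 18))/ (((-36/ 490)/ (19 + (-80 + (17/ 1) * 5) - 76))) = 229275410/ 927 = 247330.54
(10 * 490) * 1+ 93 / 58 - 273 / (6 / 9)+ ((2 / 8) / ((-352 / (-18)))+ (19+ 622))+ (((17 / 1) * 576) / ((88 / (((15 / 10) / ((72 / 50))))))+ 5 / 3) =29235853 / 5568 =5250.69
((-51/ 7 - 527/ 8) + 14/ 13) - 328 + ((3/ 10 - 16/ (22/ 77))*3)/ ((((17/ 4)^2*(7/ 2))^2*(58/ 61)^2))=-716130649024527/ 1789744782280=-400.13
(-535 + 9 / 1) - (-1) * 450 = -76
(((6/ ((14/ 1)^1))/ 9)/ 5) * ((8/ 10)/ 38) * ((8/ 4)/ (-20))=-0.00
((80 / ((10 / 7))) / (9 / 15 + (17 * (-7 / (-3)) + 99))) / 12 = 70 / 2089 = 0.03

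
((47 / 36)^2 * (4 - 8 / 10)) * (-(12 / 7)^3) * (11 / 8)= -194392 / 5145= -37.78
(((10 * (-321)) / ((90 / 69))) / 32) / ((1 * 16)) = -2461 / 512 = -4.81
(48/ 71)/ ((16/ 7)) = 0.30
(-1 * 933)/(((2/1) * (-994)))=933/1988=0.47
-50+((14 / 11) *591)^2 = 68453026 / 121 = 565727.49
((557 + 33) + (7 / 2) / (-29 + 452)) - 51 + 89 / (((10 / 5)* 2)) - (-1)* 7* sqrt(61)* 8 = 56* sqrt(61) + 949649 / 1692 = 998.63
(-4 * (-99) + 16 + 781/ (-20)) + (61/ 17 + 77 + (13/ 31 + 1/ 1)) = 4795253/ 10540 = 454.96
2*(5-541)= -1072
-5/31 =-0.16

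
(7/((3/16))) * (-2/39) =-224/117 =-1.91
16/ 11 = 1.45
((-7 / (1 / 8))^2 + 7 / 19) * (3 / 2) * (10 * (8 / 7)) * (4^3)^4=902049093524.21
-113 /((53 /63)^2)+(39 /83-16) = -40846052 /233147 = -175.19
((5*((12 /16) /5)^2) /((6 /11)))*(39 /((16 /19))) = 24453 /2560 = 9.55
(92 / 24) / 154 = 23 / 924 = 0.02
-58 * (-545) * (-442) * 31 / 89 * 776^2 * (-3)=782443804796160 / 89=8791503424675.96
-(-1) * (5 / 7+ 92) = 649 / 7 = 92.71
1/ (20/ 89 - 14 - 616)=-89/ 56050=-0.00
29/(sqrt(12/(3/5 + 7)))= 29 * sqrt(570)/30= 23.08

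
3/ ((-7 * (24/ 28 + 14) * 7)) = -0.00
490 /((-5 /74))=-7252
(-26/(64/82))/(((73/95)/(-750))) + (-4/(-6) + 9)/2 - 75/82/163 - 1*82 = 379789337557/11708616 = 32436.74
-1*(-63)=63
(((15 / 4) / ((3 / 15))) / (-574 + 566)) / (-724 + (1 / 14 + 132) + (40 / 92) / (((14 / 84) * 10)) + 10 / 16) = 12075 / 3045052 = 0.00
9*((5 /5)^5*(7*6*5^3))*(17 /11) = 803250 /11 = 73022.73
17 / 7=2.43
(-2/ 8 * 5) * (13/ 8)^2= -845/ 256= -3.30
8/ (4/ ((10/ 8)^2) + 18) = 100/ 257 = 0.39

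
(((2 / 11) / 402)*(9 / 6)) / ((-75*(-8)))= 1 / 884400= 0.00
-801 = -801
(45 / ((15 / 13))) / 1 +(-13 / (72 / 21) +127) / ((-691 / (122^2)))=-10841303 / 4146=-2614.88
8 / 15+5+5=158 / 15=10.53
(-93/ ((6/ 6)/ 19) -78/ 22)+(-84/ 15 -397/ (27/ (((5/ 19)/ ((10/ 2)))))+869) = -25616944/ 28215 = -907.92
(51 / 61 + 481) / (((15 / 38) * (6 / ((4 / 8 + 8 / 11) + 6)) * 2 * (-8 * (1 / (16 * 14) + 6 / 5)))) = -991312 / 12993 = -76.30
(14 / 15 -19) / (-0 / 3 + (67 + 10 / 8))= -1084 / 4095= -0.26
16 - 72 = -56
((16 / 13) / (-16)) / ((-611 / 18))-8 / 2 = -31754 / 7943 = -4.00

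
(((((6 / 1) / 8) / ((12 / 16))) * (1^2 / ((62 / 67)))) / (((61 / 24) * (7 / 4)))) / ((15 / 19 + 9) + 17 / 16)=977664 / 43668863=0.02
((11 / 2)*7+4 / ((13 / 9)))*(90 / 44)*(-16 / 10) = -19314 / 143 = -135.06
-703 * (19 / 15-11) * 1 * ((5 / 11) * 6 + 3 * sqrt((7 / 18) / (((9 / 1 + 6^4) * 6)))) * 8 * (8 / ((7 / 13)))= 42697408 * sqrt(3045) / 137025 + 170789632 / 77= 2235241.90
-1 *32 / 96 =-1 / 3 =-0.33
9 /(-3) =-3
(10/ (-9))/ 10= -1/ 9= -0.11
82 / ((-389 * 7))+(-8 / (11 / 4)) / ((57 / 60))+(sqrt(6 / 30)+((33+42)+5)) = sqrt(5) / 5+43768702 / 569107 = 77.35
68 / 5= 13.60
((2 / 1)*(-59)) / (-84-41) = 118 / 125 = 0.94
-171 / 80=-2.14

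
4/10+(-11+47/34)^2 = 536957/5780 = 92.90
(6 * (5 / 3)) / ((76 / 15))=75 / 38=1.97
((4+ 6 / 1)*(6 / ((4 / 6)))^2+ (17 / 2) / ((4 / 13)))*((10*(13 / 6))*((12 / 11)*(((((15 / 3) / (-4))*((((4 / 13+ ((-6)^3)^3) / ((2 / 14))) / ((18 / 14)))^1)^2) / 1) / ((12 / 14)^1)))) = -274578383469763053644425 / 3159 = -86919399642216857753.85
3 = 3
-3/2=-1.50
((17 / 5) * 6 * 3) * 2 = 122.40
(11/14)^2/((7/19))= 2299/1372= 1.68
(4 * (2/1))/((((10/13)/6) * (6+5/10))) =48/5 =9.60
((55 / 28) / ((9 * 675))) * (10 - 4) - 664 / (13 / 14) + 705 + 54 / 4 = 126229 / 36855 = 3.43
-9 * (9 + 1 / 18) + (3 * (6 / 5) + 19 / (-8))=-3211 / 40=-80.28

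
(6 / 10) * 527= 1581 / 5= 316.20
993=993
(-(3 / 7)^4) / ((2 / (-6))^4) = -6561 / 2401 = -2.73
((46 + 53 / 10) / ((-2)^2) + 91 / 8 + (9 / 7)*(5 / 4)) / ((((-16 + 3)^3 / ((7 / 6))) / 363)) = -437173 / 87880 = -4.97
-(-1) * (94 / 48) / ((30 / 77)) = 3619 / 720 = 5.03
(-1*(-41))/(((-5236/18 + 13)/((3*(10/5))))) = -54/61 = -0.89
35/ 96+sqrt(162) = 35/ 96+9 * sqrt(2) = 13.09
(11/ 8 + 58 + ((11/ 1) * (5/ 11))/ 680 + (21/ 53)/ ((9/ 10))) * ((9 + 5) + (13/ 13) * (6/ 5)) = 12289238/ 13515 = 909.30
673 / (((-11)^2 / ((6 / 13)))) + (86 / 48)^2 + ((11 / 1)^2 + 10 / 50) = 575236913 / 4530240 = 126.98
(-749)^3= -420189749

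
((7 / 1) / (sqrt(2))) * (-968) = -3388 * sqrt(2) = -4791.36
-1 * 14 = -14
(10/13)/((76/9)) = 45/494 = 0.09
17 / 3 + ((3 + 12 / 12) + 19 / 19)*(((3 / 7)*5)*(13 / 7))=3758 / 147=25.56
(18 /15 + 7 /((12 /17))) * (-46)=-15341 /30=-511.37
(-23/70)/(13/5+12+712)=-23/50862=-0.00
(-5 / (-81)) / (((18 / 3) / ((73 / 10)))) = 73 / 972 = 0.08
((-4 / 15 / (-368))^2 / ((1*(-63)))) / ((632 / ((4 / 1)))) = -1 / 18956397600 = -0.00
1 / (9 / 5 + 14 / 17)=85 / 223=0.38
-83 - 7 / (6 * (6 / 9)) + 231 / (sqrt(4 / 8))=-339 / 4 + 231 * sqrt(2)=241.93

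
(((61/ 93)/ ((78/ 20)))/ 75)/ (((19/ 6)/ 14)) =3416/ 344565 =0.01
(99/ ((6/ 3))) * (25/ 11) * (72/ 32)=2025/ 8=253.12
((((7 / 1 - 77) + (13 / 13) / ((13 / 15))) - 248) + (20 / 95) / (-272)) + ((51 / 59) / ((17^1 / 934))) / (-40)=-787901147 / 2477410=-318.03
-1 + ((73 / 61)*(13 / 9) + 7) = 4243 / 549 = 7.73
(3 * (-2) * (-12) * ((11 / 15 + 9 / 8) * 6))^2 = 16112196 / 25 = 644487.84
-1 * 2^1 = -2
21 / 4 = 5.25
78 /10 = 7.80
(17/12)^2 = 289/144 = 2.01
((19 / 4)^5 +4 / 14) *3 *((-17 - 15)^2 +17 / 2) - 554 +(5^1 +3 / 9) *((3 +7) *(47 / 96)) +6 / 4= 138061509665 / 18432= 7490316.28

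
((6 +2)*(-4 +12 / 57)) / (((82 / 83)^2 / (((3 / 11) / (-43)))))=2976048 / 15107147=0.20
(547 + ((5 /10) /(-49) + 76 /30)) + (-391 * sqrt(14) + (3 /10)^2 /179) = 1445961533 /2631300 - 391 * sqrt(14) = -913.46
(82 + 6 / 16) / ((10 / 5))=659 / 16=41.19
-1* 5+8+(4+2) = 9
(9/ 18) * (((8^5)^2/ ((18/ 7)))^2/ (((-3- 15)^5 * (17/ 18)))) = -441352763482308608/ 9034497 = -48851946431.81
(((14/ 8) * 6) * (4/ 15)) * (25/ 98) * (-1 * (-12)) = 60/ 7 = 8.57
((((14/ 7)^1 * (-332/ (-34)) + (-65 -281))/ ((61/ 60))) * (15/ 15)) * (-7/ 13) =2331000/ 13481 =172.91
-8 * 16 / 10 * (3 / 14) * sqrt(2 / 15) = -32 * sqrt(30) / 175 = -1.00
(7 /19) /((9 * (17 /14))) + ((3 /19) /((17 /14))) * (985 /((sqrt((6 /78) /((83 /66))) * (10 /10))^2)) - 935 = 37059928 /31977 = 1158.96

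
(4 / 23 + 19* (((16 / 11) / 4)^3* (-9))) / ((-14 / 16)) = 9.20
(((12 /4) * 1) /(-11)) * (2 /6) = -1 /11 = -0.09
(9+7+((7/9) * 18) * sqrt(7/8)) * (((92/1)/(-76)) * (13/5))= -4784/95 -2093 * sqrt(14)/190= -91.58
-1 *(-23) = 23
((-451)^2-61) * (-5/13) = -1016700/13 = -78207.69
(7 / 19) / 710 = 7 / 13490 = 0.00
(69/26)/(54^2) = 23/25272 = 0.00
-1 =-1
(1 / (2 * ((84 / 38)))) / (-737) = -19 / 61908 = -0.00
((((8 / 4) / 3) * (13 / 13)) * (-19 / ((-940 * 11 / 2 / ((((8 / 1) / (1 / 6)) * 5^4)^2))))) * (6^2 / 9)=4560000000 / 517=8820116.05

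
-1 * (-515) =515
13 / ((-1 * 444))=-13 / 444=-0.03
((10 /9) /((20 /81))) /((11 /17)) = 153 /22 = 6.95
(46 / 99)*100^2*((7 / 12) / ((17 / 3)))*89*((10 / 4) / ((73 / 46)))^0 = 71645000 / 1683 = 42569.82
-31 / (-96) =0.32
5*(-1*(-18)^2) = -1620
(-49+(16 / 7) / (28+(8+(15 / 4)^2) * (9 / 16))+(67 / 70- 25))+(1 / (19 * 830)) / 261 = -2175414645851 / 29805796755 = -72.99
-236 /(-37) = 6.38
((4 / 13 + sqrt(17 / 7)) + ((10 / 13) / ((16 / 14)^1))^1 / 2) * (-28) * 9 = -555.06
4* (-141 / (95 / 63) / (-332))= 8883 / 7885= 1.13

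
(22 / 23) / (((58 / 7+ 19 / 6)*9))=308 / 33189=0.01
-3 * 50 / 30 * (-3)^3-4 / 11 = 1481 / 11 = 134.64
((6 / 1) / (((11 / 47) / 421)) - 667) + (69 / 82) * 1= 9134329 / 902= 10126.75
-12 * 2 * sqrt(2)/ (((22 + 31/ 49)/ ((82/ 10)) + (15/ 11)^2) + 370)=-486178 * sqrt(2)/ 7588825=-0.09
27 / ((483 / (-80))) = -720 / 161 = -4.47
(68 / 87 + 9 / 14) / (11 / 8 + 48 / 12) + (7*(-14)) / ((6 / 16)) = -6836596 / 26187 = -261.07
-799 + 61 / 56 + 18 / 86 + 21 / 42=-1919661 / 2408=-797.20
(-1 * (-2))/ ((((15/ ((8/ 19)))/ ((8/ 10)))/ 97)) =6208/ 1425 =4.36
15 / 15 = 1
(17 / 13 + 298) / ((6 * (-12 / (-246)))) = 53177 / 52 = 1022.63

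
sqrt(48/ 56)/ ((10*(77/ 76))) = 38*sqrt(42)/ 2695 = 0.09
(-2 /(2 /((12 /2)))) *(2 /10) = -6 /5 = -1.20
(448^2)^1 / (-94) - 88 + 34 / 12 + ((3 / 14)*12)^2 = -30588953 / 13818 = -2213.70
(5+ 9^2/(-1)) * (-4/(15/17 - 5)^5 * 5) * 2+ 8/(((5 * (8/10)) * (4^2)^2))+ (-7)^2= 62440852151/1344560000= 46.44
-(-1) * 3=3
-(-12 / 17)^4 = -20736 / 83521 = -0.25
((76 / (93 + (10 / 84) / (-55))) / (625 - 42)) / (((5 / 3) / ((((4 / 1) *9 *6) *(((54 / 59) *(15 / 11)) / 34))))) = 167541696 / 25123740785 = 0.01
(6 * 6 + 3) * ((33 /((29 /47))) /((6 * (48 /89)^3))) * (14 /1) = 33166676543 /1069056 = 31024.26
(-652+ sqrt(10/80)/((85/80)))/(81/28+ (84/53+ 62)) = -9.80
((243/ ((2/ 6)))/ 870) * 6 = 5.03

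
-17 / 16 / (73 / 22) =-0.32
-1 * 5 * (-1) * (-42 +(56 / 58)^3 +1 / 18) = -90092795 / 439002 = -205.22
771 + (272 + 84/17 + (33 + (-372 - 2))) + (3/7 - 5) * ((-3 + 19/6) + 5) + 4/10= 1220444/1785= 683.72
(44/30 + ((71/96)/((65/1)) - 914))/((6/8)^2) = -5694137/3510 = -1622.26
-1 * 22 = -22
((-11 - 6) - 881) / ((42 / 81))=-12123 / 7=-1731.86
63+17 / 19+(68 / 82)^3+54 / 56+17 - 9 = 2692356609 / 36665972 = 73.43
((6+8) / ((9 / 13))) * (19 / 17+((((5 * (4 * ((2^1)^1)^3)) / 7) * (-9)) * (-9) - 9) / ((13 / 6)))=2634446 / 153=17218.60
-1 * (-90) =90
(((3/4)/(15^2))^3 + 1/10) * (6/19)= 0.03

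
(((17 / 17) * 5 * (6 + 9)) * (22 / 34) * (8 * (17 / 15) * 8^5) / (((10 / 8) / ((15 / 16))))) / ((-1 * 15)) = -720896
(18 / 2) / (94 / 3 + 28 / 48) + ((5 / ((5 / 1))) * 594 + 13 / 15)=3419129 / 5745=595.15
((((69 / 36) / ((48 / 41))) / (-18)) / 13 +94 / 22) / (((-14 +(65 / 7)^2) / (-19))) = -5888086225 / 5247006336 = -1.12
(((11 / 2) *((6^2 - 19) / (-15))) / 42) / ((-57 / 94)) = 8789 / 35910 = 0.24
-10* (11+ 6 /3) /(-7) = 130 /7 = 18.57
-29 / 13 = -2.23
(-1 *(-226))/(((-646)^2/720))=40680/104329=0.39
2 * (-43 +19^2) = 636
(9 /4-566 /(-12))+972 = 1021.42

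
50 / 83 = 0.60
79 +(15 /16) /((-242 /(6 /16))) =2447059 /30976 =79.00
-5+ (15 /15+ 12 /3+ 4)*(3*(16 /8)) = 49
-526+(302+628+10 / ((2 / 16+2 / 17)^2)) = 624916 / 1089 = 573.84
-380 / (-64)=95 / 16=5.94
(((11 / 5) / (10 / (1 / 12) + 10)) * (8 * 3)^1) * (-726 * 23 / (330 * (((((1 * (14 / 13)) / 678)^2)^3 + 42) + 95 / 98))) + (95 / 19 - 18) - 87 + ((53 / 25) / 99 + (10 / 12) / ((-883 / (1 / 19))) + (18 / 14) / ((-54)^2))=-100.46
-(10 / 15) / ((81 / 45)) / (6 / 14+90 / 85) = -1190 / 4779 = -0.25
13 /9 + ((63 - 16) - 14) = 310 /9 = 34.44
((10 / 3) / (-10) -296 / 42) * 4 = -620 / 21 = -29.52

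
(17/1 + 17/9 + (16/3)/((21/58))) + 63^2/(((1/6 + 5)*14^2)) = 48875/1302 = 37.54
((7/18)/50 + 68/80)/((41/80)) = 3088/1845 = 1.67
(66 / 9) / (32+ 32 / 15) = 0.21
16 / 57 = 0.28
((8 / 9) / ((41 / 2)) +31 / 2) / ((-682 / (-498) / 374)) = 16185581 / 3813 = 4244.84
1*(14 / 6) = 2.33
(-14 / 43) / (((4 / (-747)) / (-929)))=-4857741 / 86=-56485.36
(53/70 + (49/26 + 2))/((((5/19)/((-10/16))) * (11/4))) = -1824/455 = -4.01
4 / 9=0.44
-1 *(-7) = 7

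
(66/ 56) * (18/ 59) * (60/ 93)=2970/ 12803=0.23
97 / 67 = 1.45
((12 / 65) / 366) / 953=2 / 3778645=0.00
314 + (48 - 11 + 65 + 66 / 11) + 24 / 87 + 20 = 12826 / 29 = 442.28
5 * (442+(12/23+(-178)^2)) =160632.61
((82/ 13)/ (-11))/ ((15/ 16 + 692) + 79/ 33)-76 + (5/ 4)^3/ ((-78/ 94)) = -71801714797/ 916368960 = -78.35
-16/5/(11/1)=-16/55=-0.29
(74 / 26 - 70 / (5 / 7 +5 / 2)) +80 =7145 / 117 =61.07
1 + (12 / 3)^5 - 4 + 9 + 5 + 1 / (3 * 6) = 18631 / 18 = 1035.06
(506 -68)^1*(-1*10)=-4380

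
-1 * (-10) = 10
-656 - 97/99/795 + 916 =20463203/78705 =260.00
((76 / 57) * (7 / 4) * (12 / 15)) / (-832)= -7 / 3120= -0.00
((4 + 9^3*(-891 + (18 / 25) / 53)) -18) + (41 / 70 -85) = -12050590327 / 18550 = -649627.51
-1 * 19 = -19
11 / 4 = 2.75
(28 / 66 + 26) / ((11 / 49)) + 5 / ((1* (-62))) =2647321 / 22506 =117.63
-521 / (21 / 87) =-2158.43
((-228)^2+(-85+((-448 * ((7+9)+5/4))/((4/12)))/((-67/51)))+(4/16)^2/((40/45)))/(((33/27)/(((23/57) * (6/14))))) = 123461336853/12546688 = 9840.15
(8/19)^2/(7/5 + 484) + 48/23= 42062416/20151381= 2.09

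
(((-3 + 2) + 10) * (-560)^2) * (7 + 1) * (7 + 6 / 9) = 173107200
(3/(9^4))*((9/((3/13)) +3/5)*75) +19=1649/81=20.36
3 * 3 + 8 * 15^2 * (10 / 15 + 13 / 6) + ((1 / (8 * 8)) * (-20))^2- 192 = 1258777 / 256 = 4917.10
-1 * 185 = -185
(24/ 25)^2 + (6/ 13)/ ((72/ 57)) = 41827/ 32500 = 1.29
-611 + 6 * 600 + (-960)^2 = 924589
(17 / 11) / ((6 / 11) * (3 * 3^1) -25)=-1 / 13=-0.08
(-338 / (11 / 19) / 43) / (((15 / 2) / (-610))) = 1104.28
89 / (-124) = -89 / 124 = -0.72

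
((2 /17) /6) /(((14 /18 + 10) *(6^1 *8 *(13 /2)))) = 1 /171496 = 0.00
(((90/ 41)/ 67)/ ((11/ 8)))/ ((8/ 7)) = 630/ 30217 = 0.02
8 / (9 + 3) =2 / 3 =0.67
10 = 10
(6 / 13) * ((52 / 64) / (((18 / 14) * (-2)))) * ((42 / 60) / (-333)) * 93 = 1519 / 53280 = 0.03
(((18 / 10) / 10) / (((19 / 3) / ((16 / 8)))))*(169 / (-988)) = -351 / 36100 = -0.01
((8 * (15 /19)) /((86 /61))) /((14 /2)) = 3660 /5719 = 0.64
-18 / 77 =-0.23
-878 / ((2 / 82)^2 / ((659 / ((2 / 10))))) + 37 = -4863149773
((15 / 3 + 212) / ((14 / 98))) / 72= 1519 / 72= 21.10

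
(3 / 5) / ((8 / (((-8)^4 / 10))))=768 / 25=30.72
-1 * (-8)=8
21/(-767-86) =-21/853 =-0.02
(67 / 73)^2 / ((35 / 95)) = 85291 / 37303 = 2.29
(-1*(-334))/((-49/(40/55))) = -2672/539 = -4.96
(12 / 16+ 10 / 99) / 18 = 337 / 7128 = 0.05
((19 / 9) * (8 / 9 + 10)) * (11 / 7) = 2926 / 81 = 36.12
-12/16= -3/4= -0.75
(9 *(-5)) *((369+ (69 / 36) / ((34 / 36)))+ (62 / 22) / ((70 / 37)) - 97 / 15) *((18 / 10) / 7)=-194060826 / 45815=-4235.75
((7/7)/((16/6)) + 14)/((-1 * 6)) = -115/48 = -2.40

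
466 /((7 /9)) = 599.14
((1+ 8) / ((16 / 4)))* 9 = 81 / 4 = 20.25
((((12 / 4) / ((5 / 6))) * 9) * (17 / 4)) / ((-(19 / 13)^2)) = -232713 / 3610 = -64.46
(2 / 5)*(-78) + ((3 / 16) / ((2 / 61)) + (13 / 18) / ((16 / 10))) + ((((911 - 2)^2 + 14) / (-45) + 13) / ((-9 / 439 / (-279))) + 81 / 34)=-6112976094571 / 24480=-249713075.76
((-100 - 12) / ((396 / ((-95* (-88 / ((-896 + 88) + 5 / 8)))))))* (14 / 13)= 2383360 / 755703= 3.15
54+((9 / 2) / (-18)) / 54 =54.00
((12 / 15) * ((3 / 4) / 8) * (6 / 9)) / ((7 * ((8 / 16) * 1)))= 1 / 70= 0.01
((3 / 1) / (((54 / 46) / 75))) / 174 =575 / 522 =1.10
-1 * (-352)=352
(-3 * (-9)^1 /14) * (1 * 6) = 81 /7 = 11.57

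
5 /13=0.38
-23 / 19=-1.21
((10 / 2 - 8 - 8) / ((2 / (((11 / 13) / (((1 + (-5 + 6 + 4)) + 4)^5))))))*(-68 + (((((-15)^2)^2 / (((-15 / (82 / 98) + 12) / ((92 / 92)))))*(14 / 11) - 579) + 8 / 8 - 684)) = 55363 / 97500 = 0.57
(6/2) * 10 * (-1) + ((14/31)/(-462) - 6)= -36829/1023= -36.00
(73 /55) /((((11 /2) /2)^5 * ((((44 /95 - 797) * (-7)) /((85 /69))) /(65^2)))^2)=17819325361111040000000 /381129657634331438677768539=0.00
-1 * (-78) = 78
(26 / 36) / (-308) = -13 / 5544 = -0.00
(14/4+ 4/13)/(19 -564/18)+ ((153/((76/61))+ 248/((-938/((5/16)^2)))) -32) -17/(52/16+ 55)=5763675378883/63915680192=90.18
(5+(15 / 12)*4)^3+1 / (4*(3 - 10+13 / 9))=199991 / 200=999.96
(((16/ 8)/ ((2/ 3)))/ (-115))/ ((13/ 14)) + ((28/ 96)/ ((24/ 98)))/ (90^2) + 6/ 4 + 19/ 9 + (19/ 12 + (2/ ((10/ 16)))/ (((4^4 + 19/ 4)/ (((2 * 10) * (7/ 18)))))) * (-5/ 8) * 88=-9223659007487/ 103928572800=-88.75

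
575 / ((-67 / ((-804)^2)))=-5547600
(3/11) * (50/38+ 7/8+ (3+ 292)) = 135519/1672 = 81.05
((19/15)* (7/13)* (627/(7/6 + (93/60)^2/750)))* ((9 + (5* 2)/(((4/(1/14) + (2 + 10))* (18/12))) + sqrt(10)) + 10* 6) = 555940000* sqrt(10)/1520831 + 1959132560000/77562381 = 26414.77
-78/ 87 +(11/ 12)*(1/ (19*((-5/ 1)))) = -29959/ 33060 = -0.91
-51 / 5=-10.20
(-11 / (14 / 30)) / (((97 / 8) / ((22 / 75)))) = -1936 / 3395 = -0.57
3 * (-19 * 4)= -228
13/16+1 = 29/16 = 1.81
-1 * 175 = -175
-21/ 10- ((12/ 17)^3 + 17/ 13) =-2401099/ 638690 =-3.76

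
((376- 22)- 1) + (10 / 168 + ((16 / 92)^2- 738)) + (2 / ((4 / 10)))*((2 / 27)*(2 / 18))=-1385265431 / 3599316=-384.87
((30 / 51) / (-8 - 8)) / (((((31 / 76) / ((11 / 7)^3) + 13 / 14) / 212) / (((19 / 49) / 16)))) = -0.18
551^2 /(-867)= -303601 /867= -350.17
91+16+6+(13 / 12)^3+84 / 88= 2190215 / 19008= 115.23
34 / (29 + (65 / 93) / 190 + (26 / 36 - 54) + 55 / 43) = -3875031 / 2620778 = -1.48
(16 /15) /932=4 /3495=0.00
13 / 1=13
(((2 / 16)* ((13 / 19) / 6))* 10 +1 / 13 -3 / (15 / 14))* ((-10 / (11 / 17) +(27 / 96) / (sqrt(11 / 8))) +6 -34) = 18280393 / 163020 -229461* sqrt(22) / 1738880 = 111.52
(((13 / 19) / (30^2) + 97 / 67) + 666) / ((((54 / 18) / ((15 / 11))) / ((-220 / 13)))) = -764695771 / 148941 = -5134.22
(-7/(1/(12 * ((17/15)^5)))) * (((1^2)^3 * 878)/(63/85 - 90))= 593397996296/384091875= 1544.94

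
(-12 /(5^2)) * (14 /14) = -12 /25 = -0.48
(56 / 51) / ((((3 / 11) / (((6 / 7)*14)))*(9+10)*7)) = 352 / 969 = 0.36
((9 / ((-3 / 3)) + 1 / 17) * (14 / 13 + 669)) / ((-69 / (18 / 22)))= 3972216 / 55913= 71.04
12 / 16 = 3 / 4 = 0.75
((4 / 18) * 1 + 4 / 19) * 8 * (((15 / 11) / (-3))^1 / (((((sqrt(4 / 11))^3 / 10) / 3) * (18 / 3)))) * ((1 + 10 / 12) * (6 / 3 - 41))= 132275 * sqrt(11) / 171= 2565.54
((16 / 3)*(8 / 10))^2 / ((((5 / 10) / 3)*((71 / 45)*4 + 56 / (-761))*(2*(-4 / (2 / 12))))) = -97408 / 267005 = -0.36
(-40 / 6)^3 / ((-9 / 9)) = 8000 / 27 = 296.30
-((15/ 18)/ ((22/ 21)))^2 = -1225/ 1936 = -0.63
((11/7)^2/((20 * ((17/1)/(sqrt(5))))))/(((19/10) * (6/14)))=121 * sqrt(5)/13566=0.02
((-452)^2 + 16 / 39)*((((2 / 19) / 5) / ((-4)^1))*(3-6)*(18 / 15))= 23903616 / 6175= 3871.03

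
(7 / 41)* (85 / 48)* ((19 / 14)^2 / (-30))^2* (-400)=-11077285 / 24300864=-0.46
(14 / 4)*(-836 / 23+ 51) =2359 / 46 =51.28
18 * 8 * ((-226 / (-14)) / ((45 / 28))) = 1446.40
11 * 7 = 77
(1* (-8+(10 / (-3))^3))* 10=-12160 / 27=-450.37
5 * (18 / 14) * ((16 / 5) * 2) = 288 / 7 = 41.14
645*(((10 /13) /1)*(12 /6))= 12900 /13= 992.31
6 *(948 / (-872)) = -711 / 109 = -6.52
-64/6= -32/3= -10.67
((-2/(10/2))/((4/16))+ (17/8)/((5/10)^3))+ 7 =112/5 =22.40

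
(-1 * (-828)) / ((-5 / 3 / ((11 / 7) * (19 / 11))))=-47196 / 35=-1348.46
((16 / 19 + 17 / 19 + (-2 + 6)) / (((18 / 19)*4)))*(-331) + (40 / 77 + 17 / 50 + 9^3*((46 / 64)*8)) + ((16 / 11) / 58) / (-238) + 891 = 4582.51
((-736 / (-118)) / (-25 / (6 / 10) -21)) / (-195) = 92 / 180245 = 0.00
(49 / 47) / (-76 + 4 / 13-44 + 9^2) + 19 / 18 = 1.03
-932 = -932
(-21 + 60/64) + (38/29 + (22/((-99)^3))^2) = -67700981650525/3610304043984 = -18.75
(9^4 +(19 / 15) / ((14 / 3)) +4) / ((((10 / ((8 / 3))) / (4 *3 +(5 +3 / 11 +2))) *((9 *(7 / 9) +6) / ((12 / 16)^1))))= 4428574 / 2275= 1946.63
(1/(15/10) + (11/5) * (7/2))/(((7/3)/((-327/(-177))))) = 27359/4130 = 6.62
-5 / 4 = -1.25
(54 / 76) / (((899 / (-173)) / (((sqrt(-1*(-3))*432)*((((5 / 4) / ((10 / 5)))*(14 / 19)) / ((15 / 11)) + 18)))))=-351530118*sqrt(3) / 324539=-1876.10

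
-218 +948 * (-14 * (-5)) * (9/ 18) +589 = 33551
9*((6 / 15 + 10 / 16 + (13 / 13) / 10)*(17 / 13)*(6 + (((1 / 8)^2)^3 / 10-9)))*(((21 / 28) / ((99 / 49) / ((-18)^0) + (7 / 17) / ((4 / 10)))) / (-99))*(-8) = -3006898776693 / 3809387479040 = -0.79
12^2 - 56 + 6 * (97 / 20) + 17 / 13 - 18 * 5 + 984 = 131613 / 130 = 1012.41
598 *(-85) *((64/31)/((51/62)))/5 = -76544/3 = -25514.67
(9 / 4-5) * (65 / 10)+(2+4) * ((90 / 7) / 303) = -99661 / 5656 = -17.62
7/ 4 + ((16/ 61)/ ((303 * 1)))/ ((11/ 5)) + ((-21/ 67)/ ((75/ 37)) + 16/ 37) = 102223853909/ 50401292700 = 2.03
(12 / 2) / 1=6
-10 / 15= -2 / 3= -0.67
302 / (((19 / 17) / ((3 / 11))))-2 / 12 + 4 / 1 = 97219 / 1254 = 77.53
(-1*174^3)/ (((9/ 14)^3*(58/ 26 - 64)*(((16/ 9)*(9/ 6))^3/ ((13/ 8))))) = 1413757163/ 51392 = 27509.28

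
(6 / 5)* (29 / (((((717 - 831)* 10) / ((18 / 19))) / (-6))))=1566 / 9025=0.17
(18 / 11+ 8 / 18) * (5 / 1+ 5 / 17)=11.02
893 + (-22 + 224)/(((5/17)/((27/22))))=95474/55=1735.89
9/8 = 1.12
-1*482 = -482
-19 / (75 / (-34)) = 646 / 75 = 8.61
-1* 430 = -430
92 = 92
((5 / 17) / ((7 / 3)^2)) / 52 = 45 / 43316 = 0.00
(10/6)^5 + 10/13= 43055/3159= 13.63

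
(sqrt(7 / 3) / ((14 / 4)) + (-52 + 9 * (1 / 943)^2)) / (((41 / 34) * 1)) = -1572191926 / 36459209 + 68 * sqrt(21) / 861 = -42.76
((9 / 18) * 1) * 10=5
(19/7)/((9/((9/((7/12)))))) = 228/49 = 4.65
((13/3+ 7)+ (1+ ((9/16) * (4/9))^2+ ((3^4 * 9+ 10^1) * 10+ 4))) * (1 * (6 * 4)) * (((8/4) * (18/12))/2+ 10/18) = 13153759/36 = 365382.19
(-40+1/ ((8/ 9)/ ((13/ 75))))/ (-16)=7961/ 3200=2.49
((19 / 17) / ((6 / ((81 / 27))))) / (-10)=-19 / 340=-0.06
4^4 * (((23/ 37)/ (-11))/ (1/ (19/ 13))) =-111872/ 5291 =-21.14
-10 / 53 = -0.19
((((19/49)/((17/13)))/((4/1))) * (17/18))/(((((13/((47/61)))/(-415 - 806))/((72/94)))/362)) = -4199019/2989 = -1404.82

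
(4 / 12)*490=490 / 3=163.33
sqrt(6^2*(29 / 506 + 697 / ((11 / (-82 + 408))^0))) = 3*sqrt(178471766) / 253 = 158.41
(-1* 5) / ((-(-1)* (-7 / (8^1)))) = 40 / 7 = 5.71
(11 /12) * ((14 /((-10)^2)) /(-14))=-11 /1200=-0.01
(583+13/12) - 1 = 6997/12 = 583.08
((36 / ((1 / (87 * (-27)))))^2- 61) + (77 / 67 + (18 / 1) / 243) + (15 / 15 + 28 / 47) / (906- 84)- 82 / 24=333186974214918221 / 46592604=7151070032.81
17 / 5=3.40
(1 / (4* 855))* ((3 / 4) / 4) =1 / 18240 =0.00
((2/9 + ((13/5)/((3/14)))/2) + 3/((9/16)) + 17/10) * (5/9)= 7.40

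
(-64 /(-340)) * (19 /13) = 304 /1105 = 0.28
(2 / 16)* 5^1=5 / 8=0.62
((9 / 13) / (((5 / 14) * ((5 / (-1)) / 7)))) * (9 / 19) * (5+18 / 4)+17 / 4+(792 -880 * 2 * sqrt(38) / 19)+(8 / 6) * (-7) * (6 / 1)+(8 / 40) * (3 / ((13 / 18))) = 947529 / 1300 -1760 * sqrt(38) / 19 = 157.85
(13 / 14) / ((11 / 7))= 13 / 22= 0.59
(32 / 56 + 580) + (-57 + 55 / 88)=29355 / 56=524.20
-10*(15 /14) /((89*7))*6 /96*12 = -225 /17444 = -0.01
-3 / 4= -0.75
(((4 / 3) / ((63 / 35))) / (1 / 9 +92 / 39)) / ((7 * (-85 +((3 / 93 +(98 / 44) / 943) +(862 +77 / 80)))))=6688510400 / 121465008671139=0.00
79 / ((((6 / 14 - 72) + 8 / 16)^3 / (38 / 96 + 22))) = -1165171 / 236417970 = -0.00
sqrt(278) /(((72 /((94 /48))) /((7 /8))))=329*sqrt(278) /13824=0.40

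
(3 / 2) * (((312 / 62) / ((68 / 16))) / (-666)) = -52 / 19499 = -0.00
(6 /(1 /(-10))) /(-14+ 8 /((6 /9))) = 30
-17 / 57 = -0.30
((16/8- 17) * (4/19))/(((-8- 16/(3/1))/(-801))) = -7209/38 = -189.71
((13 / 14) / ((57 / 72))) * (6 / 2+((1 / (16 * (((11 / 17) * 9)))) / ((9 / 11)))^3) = 3.52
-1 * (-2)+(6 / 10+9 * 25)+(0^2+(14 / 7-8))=1108 / 5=221.60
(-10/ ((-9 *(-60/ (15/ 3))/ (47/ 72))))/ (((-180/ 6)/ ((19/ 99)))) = 893/ 2309472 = 0.00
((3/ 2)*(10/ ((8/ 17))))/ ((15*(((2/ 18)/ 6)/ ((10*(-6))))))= -6885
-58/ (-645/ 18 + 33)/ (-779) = -348/ 13243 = -0.03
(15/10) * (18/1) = 27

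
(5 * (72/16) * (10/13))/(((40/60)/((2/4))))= 675/52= 12.98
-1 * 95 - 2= -97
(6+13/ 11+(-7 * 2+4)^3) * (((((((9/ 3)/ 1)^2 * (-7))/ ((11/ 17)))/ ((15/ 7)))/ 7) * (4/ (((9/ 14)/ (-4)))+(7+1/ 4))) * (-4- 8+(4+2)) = 165049073/ 242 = 682020.96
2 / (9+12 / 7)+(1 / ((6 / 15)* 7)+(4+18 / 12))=3173 / 525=6.04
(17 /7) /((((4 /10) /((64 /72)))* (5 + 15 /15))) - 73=-13627 /189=-72.10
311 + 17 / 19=5926 / 19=311.89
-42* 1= -42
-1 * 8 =-8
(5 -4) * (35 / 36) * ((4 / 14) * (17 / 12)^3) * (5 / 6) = 122825 / 186624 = 0.66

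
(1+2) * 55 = 165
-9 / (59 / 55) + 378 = 21807 / 59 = 369.61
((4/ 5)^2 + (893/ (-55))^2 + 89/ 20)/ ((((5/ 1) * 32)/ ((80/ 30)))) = 216759/ 48400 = 4.48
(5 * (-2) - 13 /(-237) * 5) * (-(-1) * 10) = -23050 /237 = -97.26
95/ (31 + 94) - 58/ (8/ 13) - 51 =-144.49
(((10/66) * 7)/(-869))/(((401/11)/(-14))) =490/1045407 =0.00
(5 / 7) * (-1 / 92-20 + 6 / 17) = -153725 / 10948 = -14.04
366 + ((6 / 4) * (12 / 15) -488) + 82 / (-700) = -42321 / 350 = -120.92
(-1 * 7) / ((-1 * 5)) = 7 / 5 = 1.40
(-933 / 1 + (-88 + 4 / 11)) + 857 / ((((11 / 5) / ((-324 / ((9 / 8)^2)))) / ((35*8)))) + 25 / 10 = -614319999 / 22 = -27923636.32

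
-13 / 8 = -1.62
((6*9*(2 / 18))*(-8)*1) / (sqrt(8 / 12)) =-24*sqrt(6) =-58.79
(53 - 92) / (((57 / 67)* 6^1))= -7.64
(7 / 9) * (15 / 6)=35 / 18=1.94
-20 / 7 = -2.86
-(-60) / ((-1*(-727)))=60 / 727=0.08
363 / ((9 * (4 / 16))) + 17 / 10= 4891 / 30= 163.03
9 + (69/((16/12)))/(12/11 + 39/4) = 730/53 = 13.77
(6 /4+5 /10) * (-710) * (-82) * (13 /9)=168191.11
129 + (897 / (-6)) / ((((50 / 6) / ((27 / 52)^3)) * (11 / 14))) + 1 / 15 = 1123167013 / 8923200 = 125.87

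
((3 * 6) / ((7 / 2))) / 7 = 36 / 49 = 0.73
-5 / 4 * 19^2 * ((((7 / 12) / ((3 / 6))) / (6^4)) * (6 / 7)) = -0.35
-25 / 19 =-1.32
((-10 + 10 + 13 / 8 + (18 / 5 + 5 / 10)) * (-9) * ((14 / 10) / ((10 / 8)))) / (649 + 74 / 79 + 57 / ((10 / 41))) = -0.07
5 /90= 1 /18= 0.06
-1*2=-2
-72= -72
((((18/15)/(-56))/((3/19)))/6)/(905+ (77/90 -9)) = -57/2260076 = -0.00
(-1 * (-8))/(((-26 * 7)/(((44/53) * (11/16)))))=-121/4823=-0.03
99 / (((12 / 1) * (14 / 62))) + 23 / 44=5707 / 154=37.06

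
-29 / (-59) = 29 / 59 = 0.49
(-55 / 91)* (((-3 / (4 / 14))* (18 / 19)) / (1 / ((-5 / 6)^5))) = -171875 / 71136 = -2.42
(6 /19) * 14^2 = 1176 /19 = 61.89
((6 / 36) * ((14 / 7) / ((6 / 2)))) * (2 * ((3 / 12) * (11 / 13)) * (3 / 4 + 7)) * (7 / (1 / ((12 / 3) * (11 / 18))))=26257 / 4212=6.23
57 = 57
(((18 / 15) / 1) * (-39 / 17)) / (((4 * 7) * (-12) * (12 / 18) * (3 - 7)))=-117 / 38080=-0.00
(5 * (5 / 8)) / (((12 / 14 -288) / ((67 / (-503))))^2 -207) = 1225 / 1821583656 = 0.00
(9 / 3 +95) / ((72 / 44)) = 539 / 9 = 59.89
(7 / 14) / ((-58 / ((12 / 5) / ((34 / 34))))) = -3 / 145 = -0.02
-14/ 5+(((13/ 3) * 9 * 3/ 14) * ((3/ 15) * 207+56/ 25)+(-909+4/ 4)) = -191133/ 350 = -546.09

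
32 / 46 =16 / 23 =0.70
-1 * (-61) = 61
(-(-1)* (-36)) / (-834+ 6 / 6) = 36 / 833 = 0.04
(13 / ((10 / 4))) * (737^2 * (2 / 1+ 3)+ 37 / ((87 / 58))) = 211837834 / 15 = 14122522.27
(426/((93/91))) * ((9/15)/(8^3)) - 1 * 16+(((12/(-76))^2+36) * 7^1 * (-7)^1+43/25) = -127417189557/71622400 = -1779.01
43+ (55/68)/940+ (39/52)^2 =278457/6392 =43.56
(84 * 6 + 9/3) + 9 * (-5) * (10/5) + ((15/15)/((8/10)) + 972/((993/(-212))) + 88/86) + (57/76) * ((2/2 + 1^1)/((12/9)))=24239555/113864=212.88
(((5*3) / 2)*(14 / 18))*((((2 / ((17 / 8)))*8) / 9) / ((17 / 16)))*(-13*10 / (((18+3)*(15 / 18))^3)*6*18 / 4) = -212992 / 70805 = -3.01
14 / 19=0.74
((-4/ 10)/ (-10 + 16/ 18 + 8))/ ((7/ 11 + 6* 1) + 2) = 99/ 2375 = 0.04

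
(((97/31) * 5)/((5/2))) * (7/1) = 1358/31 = 43.81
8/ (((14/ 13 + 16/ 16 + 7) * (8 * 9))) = 13/ 1062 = 0.01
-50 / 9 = -5.56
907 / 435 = 2.09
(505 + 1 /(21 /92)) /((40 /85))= 181849 /168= 1082.43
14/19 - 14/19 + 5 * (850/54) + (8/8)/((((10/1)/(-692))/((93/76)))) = -5.98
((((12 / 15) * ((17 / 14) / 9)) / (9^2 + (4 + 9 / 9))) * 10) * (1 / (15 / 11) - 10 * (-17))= 87074 / 40635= 2.14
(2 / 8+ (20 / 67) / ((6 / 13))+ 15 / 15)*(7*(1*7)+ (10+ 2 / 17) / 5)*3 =1322785 / 4556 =290.34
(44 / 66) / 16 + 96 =2305 / 24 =96.04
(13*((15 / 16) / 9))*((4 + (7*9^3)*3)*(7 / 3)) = 6967415 / 144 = 48384.83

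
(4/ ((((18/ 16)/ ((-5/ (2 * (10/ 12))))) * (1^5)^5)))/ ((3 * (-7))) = 32/ 63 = 0.51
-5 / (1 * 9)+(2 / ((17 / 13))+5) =914 / 153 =5.97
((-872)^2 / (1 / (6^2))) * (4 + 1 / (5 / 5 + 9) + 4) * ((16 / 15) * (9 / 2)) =26607356928 / 25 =1064294277.12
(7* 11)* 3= 231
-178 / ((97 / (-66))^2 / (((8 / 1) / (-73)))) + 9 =18.03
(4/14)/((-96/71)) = -71/336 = -0.21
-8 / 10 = -4 / 5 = -0.80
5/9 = 0.56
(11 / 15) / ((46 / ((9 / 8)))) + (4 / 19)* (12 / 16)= 6147 / 34960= 0.18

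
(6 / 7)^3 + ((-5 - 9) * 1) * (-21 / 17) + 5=133669 / 5831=22.92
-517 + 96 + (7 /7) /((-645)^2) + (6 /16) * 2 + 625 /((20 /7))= -167658073 /832050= -201.50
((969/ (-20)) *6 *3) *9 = -78489/ 10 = -7848.90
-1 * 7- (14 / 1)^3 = -2751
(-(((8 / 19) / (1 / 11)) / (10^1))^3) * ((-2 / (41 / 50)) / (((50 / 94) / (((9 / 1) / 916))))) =36032832 / 8049893875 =0.00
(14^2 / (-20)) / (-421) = 49 / 2105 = 0.02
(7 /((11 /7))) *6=294 /11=26.73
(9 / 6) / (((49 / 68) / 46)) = 95.76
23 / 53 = 0.43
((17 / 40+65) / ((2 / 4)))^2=6848689 / 400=17121.72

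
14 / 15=0.93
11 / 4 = 2.75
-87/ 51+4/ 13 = -1.40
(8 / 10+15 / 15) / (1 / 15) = 27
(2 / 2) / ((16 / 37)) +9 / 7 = 403 / 112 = 3.60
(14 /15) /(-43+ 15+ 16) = -0.08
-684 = -684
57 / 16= 3.56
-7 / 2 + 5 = 3 / 2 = 1.50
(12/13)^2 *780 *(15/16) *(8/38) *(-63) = -2041200/247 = -8263.97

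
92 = 92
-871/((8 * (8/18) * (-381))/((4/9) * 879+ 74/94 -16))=46109869/191008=241.40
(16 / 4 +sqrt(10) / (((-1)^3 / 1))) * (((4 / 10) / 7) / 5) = 8 / 175 - 2 * sqrt(10) / 175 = 0.01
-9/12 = -3/4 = -0.75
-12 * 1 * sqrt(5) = -12 * sqrt(5) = -26.83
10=10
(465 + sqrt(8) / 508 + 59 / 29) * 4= 2 * sqrt(2) / 127 + 54176 / 29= 1868.16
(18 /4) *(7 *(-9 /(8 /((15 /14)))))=-1215 /32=-37.97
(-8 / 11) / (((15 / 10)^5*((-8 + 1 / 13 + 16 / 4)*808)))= 0.00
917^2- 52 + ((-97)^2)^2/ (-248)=119998295/ 248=483864.09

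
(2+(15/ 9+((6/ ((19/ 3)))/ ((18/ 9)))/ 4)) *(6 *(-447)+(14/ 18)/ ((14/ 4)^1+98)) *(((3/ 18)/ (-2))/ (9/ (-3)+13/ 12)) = -151025000/ 342171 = -441.37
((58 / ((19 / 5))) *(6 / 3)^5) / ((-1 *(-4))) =2320 / 19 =122.11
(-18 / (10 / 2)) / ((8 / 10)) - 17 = -43 / 2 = -21.50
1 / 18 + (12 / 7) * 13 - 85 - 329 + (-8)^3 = -113861 / 126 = -903.66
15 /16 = 0.94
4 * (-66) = -264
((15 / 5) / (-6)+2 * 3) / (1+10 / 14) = 77 / 24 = 3.21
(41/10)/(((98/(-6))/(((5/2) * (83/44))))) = -10209/8624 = -1.18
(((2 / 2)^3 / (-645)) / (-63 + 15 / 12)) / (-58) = -0.00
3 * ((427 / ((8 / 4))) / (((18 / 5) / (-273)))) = -48571.25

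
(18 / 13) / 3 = 6 / 13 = 0.46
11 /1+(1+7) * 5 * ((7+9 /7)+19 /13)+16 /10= 183133 /455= 402.49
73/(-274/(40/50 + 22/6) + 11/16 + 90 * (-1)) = -78256/161503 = -0.48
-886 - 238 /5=-4668 /5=-933.60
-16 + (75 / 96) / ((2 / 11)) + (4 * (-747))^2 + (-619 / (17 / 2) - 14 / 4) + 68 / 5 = 48568698479 / 5440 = 8928069.57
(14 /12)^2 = 49 /36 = 1.36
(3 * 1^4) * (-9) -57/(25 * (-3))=-656/25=-26.24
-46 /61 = -0.75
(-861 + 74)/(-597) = 787/597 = 1.32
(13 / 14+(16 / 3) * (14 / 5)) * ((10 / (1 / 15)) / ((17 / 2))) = 33310 / 119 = 279.92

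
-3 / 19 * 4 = -12 / 19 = -0.63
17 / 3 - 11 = -16 / 3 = -5.33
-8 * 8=-64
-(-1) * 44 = 44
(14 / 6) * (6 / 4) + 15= 37 / 2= 18.50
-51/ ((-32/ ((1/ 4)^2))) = 51/ 512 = 0.10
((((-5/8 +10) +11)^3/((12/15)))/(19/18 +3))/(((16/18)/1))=1753952535/598016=2932.95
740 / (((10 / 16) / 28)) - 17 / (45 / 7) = 1491721 / 45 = 33149.36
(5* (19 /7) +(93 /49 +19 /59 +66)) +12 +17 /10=2760657 /28910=95.49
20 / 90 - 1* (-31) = 281 / 9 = 31.22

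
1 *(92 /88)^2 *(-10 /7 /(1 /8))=-10580 /847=-12.49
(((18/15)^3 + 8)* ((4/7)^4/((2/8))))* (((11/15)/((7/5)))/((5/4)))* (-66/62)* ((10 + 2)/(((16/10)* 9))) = -301334528/195381375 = -1.54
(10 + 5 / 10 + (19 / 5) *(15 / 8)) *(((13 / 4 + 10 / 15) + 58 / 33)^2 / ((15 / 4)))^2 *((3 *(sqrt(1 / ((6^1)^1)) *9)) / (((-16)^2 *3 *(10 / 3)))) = 5.59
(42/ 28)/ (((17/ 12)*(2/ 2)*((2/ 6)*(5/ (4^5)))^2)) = 169869312/ 425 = 399692.50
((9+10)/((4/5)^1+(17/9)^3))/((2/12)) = 415530/27481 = 15.12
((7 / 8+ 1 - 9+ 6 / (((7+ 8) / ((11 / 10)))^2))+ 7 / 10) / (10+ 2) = -95891 / 180000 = -0.53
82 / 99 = 0.83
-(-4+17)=-13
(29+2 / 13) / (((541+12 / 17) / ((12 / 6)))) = 12886 / 119717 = 0.11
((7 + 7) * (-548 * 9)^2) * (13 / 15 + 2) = 4881141216 / 5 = 976228243.20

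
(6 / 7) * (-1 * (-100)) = 600 / 7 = 85.71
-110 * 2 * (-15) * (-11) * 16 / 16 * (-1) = 36300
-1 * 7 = -7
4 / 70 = 2 / 35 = 0.06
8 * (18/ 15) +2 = 58/ 5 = 11.60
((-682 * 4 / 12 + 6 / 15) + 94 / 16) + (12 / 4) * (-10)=-30127 / 120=-251.06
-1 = -1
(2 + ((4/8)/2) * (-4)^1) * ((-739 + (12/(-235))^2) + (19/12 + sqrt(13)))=-488684297/662700 + sqrt(13)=-733.81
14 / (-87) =-14 / 87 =-0.16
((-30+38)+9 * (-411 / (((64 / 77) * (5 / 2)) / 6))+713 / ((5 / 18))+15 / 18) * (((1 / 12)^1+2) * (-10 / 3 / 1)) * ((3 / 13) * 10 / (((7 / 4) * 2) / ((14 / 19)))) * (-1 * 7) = -130930625 / 684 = -191419.04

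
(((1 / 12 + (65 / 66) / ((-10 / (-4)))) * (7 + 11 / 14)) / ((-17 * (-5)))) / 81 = 109 / 201960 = 0.00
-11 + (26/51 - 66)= -3901/51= -76.49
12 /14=6 /7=0.86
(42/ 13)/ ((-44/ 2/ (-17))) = 357/ 143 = 2.50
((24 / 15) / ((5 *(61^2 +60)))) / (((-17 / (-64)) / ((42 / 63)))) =1024 / 4820775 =0.00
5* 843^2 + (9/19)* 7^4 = 67533264/19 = 3554382.32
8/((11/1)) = 8/11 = 0.73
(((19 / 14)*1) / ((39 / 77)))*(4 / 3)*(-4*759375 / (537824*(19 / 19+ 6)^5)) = -17634375 / 14688712948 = -0.00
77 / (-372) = -77 / 372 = -0.21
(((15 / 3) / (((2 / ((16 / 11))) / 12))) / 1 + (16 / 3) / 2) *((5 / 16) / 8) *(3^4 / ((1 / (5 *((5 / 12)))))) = 214875 / 704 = 305.22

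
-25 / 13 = -1.92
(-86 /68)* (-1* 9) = 387 /34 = 11.38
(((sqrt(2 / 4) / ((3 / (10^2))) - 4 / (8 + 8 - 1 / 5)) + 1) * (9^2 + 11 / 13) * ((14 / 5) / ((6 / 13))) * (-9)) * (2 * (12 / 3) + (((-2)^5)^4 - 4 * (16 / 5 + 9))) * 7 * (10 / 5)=-1093328623744 * sqrt(2) - 96759583201344 / 1975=-1595192361855.47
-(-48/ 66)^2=-64/ 121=-0.53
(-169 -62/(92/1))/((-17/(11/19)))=85855/14858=5.78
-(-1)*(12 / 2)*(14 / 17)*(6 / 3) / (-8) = -21 / 17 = -1.24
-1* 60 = -60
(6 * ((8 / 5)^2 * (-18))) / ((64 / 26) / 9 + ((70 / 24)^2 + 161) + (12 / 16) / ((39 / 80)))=-4313088 / 2672575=-1.61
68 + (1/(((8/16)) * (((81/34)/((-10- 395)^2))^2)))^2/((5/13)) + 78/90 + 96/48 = 3505422555024975001063/15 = 233694837001665000070.87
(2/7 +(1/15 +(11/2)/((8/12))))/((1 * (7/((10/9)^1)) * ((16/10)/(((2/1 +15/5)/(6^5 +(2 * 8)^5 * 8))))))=0.00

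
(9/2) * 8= 36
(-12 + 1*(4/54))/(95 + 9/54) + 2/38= -7097/97641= -0.07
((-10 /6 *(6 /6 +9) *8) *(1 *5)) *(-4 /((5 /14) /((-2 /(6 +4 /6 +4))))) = -1400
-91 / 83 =-1.10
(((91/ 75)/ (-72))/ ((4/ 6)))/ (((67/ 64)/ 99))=-4004/ 1675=-2.39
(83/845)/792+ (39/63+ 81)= 382359701/4684680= 81.62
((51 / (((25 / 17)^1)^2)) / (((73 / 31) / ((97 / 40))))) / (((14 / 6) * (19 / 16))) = 265921038 / 30340625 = 8.76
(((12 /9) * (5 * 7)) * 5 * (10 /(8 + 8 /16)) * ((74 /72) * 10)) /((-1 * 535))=-259000 /49113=-5.27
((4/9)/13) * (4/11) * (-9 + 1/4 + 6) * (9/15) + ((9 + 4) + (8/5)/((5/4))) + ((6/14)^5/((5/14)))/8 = 133571797/9363900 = 14.26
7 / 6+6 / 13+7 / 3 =103 / 26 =3.96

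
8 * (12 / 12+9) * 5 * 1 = 400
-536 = -536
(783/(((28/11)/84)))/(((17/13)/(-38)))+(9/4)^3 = -816913431/1088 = -750839.55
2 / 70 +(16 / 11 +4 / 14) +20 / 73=57413 / 28105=2.04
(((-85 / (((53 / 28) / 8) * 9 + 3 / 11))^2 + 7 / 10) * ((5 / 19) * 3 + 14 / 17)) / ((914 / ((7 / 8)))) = 1.93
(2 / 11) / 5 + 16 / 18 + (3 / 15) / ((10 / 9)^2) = 53819 / 49500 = 1.09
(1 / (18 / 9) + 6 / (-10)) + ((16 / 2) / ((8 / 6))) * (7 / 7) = 59 / 10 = 5.90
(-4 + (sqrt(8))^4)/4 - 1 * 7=8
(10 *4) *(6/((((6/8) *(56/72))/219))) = 630720/7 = 90102.86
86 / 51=1.69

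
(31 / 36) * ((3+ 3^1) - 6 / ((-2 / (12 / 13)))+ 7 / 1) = 13.58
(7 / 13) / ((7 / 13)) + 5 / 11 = 16 / 11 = 1.45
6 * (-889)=-5334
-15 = -15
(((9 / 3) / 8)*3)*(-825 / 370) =-1485 / 592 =-2.51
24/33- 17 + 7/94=-16749/1034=-16.20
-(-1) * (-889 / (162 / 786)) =-116459 / 27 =-4313.30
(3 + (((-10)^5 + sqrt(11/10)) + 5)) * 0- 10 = -10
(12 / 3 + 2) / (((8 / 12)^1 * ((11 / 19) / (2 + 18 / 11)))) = 6840 / 121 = 56.53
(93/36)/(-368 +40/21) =-7/992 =-0.01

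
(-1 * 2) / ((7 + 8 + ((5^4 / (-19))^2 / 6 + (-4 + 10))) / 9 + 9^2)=-38988 / 2015125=-0.02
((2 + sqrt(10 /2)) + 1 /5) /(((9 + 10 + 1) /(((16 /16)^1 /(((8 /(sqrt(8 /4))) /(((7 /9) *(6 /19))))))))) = 77 *sqrt(2) /22800 + 7 *sqrt(10) /4560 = 0.01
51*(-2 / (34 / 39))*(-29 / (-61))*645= -2188485 / 61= -35876.80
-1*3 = -3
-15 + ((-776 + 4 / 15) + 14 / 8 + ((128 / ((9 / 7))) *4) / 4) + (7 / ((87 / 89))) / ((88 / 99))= -7113521 / 10440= -681.37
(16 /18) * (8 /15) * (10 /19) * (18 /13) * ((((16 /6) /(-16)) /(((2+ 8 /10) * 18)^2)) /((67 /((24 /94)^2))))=-3200 /145093705029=-0.00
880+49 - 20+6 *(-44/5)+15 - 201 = 3351/5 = 670.20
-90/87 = -30/29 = -1.03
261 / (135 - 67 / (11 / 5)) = 2871 / 1150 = 2.50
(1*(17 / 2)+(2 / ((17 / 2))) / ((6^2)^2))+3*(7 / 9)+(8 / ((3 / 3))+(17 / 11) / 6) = 1156691 / 60588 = 19.09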